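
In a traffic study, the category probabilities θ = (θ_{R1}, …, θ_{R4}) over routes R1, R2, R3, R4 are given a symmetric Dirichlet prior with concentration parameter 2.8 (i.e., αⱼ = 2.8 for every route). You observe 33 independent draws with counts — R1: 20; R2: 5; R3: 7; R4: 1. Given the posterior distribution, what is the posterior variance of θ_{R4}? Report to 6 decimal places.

The Dirichlet prior is conjugate to the Multinomial likelihood: each posterior αⱼ = prior αⱼ + observed count nⱼ.
Posterior concentration: (22.8, 7.8, 9.8, 3.8), total = 44.2.
Var[θ_j] = α_j(Σα−α_j)/((Σα)²(Σα+1)) = 3.8·40.4/(44.2²·45.2) = 0.001739.

0.001739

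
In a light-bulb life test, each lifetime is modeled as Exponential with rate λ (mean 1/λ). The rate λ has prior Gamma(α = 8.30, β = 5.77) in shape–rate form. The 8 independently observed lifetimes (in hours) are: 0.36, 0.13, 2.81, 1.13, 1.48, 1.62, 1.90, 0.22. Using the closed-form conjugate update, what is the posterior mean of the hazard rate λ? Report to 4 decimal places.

1.0571

With a Gamma(shape α, rate β) prior on the exponential rate λ, the posterior after n observations with total T = Σxᵢ is Gamma(α+n, β+T).
Sum of observations T = 9.65 hours; n = 8.
Posterior: Gamma(8.30+8, 5.77+9.65) = Gamma(16.30, 15.42).
Posterior mean of λ = α/β = 16.30/15.42 = 1.0571.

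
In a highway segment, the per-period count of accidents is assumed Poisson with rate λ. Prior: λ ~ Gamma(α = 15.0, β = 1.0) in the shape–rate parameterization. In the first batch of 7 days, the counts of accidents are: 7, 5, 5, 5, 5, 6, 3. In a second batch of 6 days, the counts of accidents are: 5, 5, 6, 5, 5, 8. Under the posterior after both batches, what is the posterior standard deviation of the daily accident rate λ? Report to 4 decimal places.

With a Gamma(shape α, rate β) prior, the Poisson likelihood is conjugate: the posterior is Gamma(α + ΣXᵢ, β + n).
Batch 1: sum of counts S = 36 over n = 7 days.
After batch 1: Gamma(α+S, β+n) = Gamma(15.0+36, 1.0+7) = Gamma(51.0, 8.0).
Batch 2: sum of counts S = 34 over n = 6 days.
After batch 2: Gamma(α+S, β+n) = Gamma(51.0+34, 8.0+6) = Gamma(85.0, 14.0).
SD = √α/β = √85.0/14.0 = 0.6585.

0.6585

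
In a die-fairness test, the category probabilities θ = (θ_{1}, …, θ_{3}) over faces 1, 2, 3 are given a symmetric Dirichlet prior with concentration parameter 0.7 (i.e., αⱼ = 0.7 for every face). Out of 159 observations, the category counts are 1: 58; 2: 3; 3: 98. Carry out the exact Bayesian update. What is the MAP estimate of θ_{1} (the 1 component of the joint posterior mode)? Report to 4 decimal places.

0.3650

The Dirichlet prior is conjugate to the Multinomial likelihood: each posterior αⱼ = prior αⱼ + observed count nⱼ.
Posterior concentration: (58.7, 3.7, 98.7), total = 161.1.
Joint mode component: (α_{1}−1)/(Σα−K) = 57.7/158.1 = 0.3650.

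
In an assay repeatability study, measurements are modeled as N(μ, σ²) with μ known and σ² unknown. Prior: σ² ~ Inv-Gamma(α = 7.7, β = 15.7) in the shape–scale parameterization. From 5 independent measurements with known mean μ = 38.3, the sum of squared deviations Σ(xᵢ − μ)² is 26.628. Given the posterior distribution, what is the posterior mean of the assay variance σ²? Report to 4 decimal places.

With known mean μ and an Inverse-Gamma(α, β) prior on σ², the Normal likelihood is conjugate: posterior is Inv-Gamma(α + n/2, β + Σ(xᵢ−μ)²/2).
Posterior: Inv-Gamma(7.7 + 5/2, 15.7 + 26.628/2) = Inv-Gamma(10.20, 29.0140).
E[σ²|data] = β/(α−1) = 29.0140/9.20 = 3.1537.

3.1537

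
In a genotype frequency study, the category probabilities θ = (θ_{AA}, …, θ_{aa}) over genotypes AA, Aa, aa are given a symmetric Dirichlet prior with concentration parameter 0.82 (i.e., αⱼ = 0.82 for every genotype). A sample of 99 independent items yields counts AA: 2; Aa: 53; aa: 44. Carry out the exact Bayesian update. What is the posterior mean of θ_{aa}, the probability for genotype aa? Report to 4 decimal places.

The Dirichlet prior is conjugate to the Multinomial likelihood: each posterior αⱼ = prior αⱼ + observed count nⱼ.
Posterior concentration: (2.82, 53.82, 44.82), total = 101.46.
E[θ_{aa}|data] = α_{aa}/Σα = 44.82/101.46 = 0.4418.

0.4418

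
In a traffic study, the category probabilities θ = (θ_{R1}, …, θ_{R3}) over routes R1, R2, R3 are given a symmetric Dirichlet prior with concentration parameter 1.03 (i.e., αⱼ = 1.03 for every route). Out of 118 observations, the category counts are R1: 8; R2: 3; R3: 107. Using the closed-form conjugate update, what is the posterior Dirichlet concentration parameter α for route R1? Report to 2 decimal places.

9.03

The Dirichlet prior is conjugate to the Multinomial likelihood: each posterior αⱼ = prior αⱼ + observed count nⱼ.
Posterior concentration: (9.03, 4.03, 108.03), total = 121.09.
α_{R1} = 1.03 + 8 = 9.03.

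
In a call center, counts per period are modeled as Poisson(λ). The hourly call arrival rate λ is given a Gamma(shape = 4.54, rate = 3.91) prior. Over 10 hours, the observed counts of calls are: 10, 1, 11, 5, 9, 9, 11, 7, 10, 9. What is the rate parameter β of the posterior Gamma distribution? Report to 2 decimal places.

With a Gamma(shape α, rate β) prior, the Poisson likelihood is conjugate: the posterior is Gamma(α + ΣXᵢ, β + n).
Sum of counts S = 82 over n = 10 hours.
Posterior: Gamma(α+S, β+n) = Gamma(4.54+82, 3.91+10) = Gamma(86.54, 13.91).
Posterior β = 13.91.

13.91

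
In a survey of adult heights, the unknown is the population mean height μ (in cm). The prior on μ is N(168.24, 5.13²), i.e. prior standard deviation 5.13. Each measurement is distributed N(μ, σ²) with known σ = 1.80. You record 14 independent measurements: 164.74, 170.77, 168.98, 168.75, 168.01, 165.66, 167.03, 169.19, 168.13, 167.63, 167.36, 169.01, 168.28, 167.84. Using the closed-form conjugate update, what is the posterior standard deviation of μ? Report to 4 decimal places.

For Normal data with known variance σ², a Normal(μ₀, σ₀²) prior on μ is conjugate. Posterior precision = 1/σ₀² + n/σ²; posterior mean is the precision-weighted average of μ₀ and x̄.
σ₀² = 5.13² = 26.3169, σ² = 1.80² = 3.24; σ² + n·σ₀² = 3.24 + 14·26.3169 = 371.6766.
Posterior precision = 1/σ₀² + n/σ² = 1/26.3169 + 14/3.24 = (σ² + n·σ₀²)/(σ₀²σ²) = 371.6766/(26.3169·3.24); posterior variance σₙ² = σ₀²σ²/(σ² + n·σ₀²) = 26.3169·3.24/371.6766 = 0.229411.
Posterior SD = √σₙ² = √(26.3169·3.24/371.6766) = 0.4790.

0.4790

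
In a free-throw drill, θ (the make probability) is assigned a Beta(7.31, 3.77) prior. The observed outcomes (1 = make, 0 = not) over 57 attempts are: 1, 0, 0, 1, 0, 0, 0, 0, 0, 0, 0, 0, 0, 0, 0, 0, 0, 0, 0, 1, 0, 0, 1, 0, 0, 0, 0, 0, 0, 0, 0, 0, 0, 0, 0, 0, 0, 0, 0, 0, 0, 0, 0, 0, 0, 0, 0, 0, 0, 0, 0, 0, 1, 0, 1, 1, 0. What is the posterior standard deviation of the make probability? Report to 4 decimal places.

0.0490

The Beta prior is conjugate to a Binomial/Bernoulli likelihood; the update adds successes to α and failures to β.
Posterior: Beta(α+k, β+n−k) = Beta(7.31+7, 3.77+50) = Beta(14.31, 53.77).
Var = αβ/((α+β)²(α+β+1)) = 14.31·53.77/(68.08²·69.08) = 0.00240319; SD = √0.00240319 = 0.0490.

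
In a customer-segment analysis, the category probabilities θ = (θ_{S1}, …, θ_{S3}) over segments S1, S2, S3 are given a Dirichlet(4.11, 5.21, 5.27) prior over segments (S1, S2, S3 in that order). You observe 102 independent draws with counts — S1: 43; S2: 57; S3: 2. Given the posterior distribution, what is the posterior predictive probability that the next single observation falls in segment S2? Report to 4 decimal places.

The Dirichlet prior is conjugate to the Multinomial likelihood: each posterior αⱼ = prior αⱼ + observed count nⱼ.
Posterior concentration: (47.11, 62.21, 7.27), total = 116.59.
P(next = S2 | data) = α_{S2}/Σα = 0.5336.

0.5336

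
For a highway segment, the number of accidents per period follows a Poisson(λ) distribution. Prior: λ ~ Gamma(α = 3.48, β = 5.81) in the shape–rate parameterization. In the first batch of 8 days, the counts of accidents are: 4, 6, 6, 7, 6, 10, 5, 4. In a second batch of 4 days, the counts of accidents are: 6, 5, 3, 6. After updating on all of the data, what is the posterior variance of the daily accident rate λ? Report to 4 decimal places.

With a Gamma(shape α, rate β) prior, the Poisson likelihood is conjugate: the posterior is Gamma(α + ΣXᵢ, β + n).
Batch 1: sum of counts S = 48 over n = 8 days.
After batch 1: Gamma(α+S, β+n) = Gamma(3.48+48, 5.81+8) = Gamma(51.48, 13.81).
Batch 2: sum of counts S = 20 over n = 4 days.
After batch 2: Gamma(α+S, β+n) = Gamma(51.48+20, 13.81+4) = Gamma(71.48, 17.81).
Var = α/β² = 71.48/17.81² = 0.2253.

0.2253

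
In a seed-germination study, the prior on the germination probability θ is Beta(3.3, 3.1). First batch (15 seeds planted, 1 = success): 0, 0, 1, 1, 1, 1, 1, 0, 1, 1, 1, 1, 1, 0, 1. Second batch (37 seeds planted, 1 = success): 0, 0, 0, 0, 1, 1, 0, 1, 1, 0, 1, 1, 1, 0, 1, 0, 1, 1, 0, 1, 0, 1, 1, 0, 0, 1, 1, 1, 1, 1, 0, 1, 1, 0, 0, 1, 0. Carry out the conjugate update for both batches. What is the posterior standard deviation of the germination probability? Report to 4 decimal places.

The Beta prior is conjugate to a Binomial/Bernoulli likelihood; the update adds successes to α and failures to β.
After batch 1: Beta(3.3+11, 3.1+4) = Beta(14.3, 7.1).
After batch 2: Beta(14.3+21, 7.1+16) = Beta(35.3, 23.1).
Var = αβ/((α+β)²(α+β+1)) = 35.3·23.1/(58.4²·59.4) = 0.00402508; SD = √0.00402508 = 0.0634.

0.0634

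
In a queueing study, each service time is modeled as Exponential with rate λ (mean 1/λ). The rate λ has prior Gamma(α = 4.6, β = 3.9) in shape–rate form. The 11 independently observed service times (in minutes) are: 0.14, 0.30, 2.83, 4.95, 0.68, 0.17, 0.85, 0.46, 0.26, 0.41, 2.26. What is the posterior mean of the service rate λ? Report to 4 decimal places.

0.9064

With a Gamma(shape α, rate β) prior on the exponential rate λ, the posterior after n observations with total T = Σxᵢ is Gamma(α+n, β+T).
Sum of observations T = 13.31 minutes; n = 11.
Posterior: Gamma(4.6+11, 3.9+13.31) = Gamma(15.6, 17.21).
Posterior mean of λ = α/β = 15.6/17.21 = 0.9064.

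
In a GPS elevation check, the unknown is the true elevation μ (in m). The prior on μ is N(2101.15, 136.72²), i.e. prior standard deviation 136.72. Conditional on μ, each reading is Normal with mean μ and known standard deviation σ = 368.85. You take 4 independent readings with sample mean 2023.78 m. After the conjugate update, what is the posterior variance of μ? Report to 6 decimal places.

For Normal data with known variance σ², a Normal(μ₀, σ₀²) prior on μ is conjugate. Posterior precision = 1/σ₀² + n/σ²; posterior mean is the precision-weighted average of μ₀ and x̄.
σ₀² = 136.72² = 18692.3584, σ² = 368.85² = 136050.3225; σ² + n·σ₀² = 136050.3225 + 4·18692.3584 = 210819.7561.
Posterior precision = 1/σ₀² + n/σ² = 1/18692.3584 + 4/136050.3225 = (σ² + n·σ₀²)/(σ₀²σ²) = 210819.7561/(18692.3584·136050.3225); posterior variance σₙ² = σ₀²σ²/(σ² + n·σ₀²) = 18692.3584·136050.3225/210819.7561 = 12062.917801.

12062.917801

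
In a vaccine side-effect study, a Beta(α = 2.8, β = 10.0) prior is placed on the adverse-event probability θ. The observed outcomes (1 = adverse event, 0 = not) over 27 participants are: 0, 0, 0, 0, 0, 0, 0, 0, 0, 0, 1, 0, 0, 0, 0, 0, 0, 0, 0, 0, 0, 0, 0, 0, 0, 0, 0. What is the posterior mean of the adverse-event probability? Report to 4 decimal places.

0.0955

The Beta prior is conjugate to a Binomial/Bernoulli likelihood; the update adds successes to α and failures to β.
Posterior: Beta(α+k, β+n−k) = Beta(2.8+1, 10.0+26) = Beta(3.8, 36.0).
Posterior mean = α/(α+β) = 3.8/39.8 = 0.0955.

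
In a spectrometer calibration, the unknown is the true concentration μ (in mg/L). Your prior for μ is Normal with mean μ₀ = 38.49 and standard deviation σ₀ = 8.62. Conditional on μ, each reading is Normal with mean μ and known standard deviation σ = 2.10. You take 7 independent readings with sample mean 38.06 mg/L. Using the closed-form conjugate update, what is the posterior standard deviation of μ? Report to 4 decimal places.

0.7904

For Normal data with known variance σ², a Normal(μ₀, σ₀²) prior on μ is conjugate. Posterior precision = 1/σ₀² + n/σ²; posterior mean is the precision-weighted average of μ₀ and x̄.
σ₀² = 8.62² = 74.3044, σ² = 2.10² = 4.41; σ² + n·σ₀² = 4.41 + 7·74.3044 = 524.5408.
Posterior precision = 1/σ₀² + n/σ² = 1/74.3044 + 7/4.41 = (σ² + n·σ₀²)/(σ₀²σ²) = 524.5408/(74.3044·4.41); posterior variance σₙ² = σ₀²σ²/(σ² + n·σ₀²) = 74.3044·4.41/524.5408 = 0.624703.
Posterior SD = √σₙ² = √(74.3044·4.41/524.5408) = 0.7904.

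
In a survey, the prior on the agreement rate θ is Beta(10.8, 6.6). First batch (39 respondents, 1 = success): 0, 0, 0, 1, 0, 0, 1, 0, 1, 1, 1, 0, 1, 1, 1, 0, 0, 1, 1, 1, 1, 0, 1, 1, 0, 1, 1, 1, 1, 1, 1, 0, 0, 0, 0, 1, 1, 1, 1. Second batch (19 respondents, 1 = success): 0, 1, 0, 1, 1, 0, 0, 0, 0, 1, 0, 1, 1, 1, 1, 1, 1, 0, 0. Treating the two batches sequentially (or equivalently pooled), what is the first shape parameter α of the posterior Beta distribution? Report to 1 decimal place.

44.8

The Beta prior is conjugate to a Binomial/Bernoulli likelihood; the update adds successes to α and failures to β.
After batch 1: Beta(10.8+24, 6.6+15) = Beta(34.8, 21.6).
After batch 2: Beta(34.8+10, 21.6+9) = Beta(44.8, 30.6).
Posterior α = 44.8.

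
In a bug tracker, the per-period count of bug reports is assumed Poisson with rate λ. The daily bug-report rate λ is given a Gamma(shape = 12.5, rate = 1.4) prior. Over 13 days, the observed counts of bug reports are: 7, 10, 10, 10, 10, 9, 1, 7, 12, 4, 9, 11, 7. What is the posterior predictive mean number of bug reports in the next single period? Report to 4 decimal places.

8.2986

With a Gamma(shape α, rate β) prior, the Poisson likelihood is conjugate: the posterior is Gamma(α + ΣXᵢ, β + n).
Sum of counts S = 107 over n = 13 days.
Posterior: Gamma(α+S, β+n) = Gamma(12.5+107, 1.4+13) = Gamma(119.5, 14.4).
The predictive distribution for one future period is NegBinom with mean α/β = 8.2986.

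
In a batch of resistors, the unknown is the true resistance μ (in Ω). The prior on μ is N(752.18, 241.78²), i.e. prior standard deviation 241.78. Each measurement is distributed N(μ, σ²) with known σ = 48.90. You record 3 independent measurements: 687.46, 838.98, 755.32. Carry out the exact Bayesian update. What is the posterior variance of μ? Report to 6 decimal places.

786.348129

For Normal data with known variance σ², a Normal(μ₀, σ₀²) prior on μ is conjugate. Posterior precision = 1/σ₀² + n/σ²; posterior mean is the precision-weighted average of μ₀ and x̄.
σ₀² = 241.78² = 58457.5684, σ² = 48.90² = 2391.21; σ² + n·σ₀² = 2391.21 + 3·58457.5684 = 177763.9152.
Posterior precision = 1/σ₀² + n/σ² = 1/58457.5684 + 3/2391.21 = (σ² + n·σ₀²)/(σ₀²σ²) = 177763.9152/(58457.5684·2391.21); posterior variance σₙ² = σ₀²σ²/(σ² + n·σ₀²) = 58457.5684·2391.21/177763.9152 = 786.348129.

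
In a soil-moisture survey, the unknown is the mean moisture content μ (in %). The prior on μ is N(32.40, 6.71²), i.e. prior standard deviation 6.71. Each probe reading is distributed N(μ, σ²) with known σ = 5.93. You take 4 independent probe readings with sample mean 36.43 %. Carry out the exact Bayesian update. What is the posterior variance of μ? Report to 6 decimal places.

7.355098

For Normal data with known variance σ², a Normal(μ₀, σ₀²) prior on μ is conjugate. Posterior precision = 1/σ₀² + n/σ²; posterior mean is the precision-weighted average of μ₀ and x̄.
σ₀² = 6.71² = 45.0241, σ² = 5.93² = 35.1649; σ² + n·σ₀² = 35.1649 + 4·45.0241 = 215.2613.
Posterior precision = 1/σ₀² + n/σ² = 1/45.0241 + 4/35.1649 = (σ² + n·σ₀²)/(σ₀²σ²) = 215.2613/(45.0241·35.1649); posterior variance σₙ² = σ₀²σ²/(σ² + n·σ₀²) = 45.0241·35.1649/215.2613 = 7.355098.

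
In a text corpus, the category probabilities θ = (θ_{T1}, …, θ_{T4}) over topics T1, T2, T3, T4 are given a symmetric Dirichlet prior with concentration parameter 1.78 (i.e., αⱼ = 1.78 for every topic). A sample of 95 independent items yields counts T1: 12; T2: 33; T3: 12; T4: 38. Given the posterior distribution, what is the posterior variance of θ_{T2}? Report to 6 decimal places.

0.002178

The Dirichlet prior is conjugate to the Multinomial likelihood: each posterior αⱼ = prior αⱼ + observed count nⱼ.
Posterior concentration: (13.78, 34.78, 13.78, 39.78), total = 102.12.
Var[θ_j] = α_j(Σα−α_j)/((Σα)²(Σα+1)) = 34.78·67.34/(102.12²·103.12) = 0.002178.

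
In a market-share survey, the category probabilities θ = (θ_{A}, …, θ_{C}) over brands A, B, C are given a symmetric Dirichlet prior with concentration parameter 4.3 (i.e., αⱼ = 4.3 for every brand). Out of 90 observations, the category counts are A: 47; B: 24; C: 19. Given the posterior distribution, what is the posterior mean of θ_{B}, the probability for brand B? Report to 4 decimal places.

The Dirichlet prior is conjugate to the Multinomial likelihood: each posterior αⱼ = prior αⱼ + observed count nⱼ.
Posterior concentration: (51.3, 28.3, 23.3), total = 102.9.
E[θ_{B}|data] = α_{B}/Σα = 28.3/102.9 = 0.2750.

0.2750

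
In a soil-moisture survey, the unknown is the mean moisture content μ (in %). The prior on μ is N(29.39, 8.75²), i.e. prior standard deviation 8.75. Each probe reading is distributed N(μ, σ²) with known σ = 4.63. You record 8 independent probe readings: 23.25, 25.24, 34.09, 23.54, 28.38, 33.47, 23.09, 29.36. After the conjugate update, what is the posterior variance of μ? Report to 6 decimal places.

For Normal data with known variance σ², a Normal(μ₀, σ₀²) prior on μ is conjugate. Posterior precision = 1/σ₀² + n/σ²; posterior mean is the precision-weighted average of μ₀ and x̄.
σ₀² = 8.75² = 76.5625, σ² = 4.63² = 21.4369; σ² + n·σ₀² = 21.4369 + 8·76.5625 = 633.9369.
Posterior precision = 1/σ₀² + n/σ² = 1/76.5625 + 8/21.4369 = (σ² + n·σ₀²)/(σ₀²σ²) = 633.9369/(76.5625·21.4369); posterior variance σₙ² = σ₀²σ²/(σ² + n·σ₀²) = 76.5625·21.4369/633.9369 = 2.589000.

2.589000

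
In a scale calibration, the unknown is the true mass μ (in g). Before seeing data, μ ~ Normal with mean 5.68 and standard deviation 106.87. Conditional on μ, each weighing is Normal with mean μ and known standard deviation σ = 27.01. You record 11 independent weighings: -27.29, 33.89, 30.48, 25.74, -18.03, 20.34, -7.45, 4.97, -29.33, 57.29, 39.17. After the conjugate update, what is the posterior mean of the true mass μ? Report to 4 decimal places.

11.7629

For Normal data with known variance σ², a Normal(μ₀, σ₀²) prior on μ is conjugate. Posterior precision = 1/σ₀² + n/σ²; posterior mean is the precision-weighted average of μ₀ and x̄.
Σxᵢ = (-27.29) + 33.89 + 30.48 + 25.74 + (-18.03) + 20.34 + (-7.45) + 4.97 + (-29.33) + 57.29 + 39.17 = 129.78, so n·x̄ = 129.78.
σ₀² = 106.87² = 11421.1969, σ² = 27.01² = 729.5401; σ² + n·σ₀² = 729.5401 + 11·11421.1969 = 126362.706.
Posterior mean = (μ₀/σ₀² + n·x̄/σ²)/(1/σ₀² + n/σ²) = (σ²·μ₀ + σ₀²·n·x̄)/(σ² + n·σ₀²) = (729.5401·5.68 + 11421.1969·129.78)/126362.706 = 1486386.72145/126362.706 = 11.7629.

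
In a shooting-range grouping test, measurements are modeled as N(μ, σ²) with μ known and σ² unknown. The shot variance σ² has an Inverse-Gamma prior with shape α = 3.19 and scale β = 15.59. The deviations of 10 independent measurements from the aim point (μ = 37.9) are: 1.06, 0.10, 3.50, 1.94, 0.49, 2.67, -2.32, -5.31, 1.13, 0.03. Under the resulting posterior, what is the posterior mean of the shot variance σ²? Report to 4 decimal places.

With known mean μ and an Inverse-Gamma(α, β) prior on σ², the Normal likelihood is conjugate: posterior is Inv-Gamma(α + n/2, β + Σ(xᵢ−μ)²/2).
Σ(xᵢ−μ)² = (1.06)² + (0.10)² + (3.50)² + (1.94)² + (0.49)² + (2.67)² + (-2.32)² + (-5.31)² + (1.13)² + (0.03)² = 59.3725.
Posterior: Inv-Gamma(3.19 + 10/2, 15.59 + 59.3725/2) = Inv-Gamma(8.19, 45.27625).
E[σ²|data] = β/(α−1) = 45.27625/7.19 = 6.2971.

6.2971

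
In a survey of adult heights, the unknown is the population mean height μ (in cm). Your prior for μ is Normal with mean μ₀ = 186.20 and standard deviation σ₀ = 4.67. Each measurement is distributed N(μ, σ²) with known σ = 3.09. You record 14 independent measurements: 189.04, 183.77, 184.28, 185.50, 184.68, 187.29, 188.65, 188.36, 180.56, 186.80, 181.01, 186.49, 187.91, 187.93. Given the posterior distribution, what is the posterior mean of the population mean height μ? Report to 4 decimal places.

For Normal data with known variance σ², a Normal(μ₀, σ₀²) prior on μ is conjugate. Posterior precision = 1/σ₀² + n/σ²; posterior mean is the precision-weighted average of μ₀ and x̄.
Σxᵢ = 189.04 + 183.77 + 184.28 + 185.50 + 184.68 + 187.29 + 188.65 + 188.36 + 180.56 + 186.80 + 181.01 + 186.49 + 187.91 + 187.93 = 2602.27, so n·x̄ = 2602.27.
σ₀² = 4.67² = 21.8089, σ² = 3.09² = 9.5481; σ² + n·σ₀² = 9.5481 + 14·21.8089 = 314.8727.
Posterior mean = (μ₀/σ₀² + n·x̄/σ²)/(1/σ₀² + n/σ²) = (σ²·μ₀ + σ₀²·n·x̄)/(σ² + n·σ₀²) = (9.5481·186.20 + 21.8089·2602.27)/314.8727 = 58530.502423/314.8727 = 185.8862.

185.8862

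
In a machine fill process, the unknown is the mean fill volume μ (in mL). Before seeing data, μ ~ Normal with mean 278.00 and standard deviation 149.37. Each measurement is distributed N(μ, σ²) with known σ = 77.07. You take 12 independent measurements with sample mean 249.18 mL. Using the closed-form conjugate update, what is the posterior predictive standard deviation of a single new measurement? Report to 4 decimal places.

For Normal data with known variance σ², a Normal(μ₀, σ₀²) prior on μ is conjugate. Posterior precision = 1/σ₀² + n/σ²; posterior mean is the precision-weighted average of μ₀ and x̄.
σ₀² = 149.37² = 22311.3969, σ² = 77.07² = 5939.7849; σ² + n·σ₀² = 5939.7849 + 12·22311.3969 = 273676.5477.
Posterior precision = 1/σ₀² + n/σ² = 1/22311.3969 + 12/5939.7849 = (σ² + n·σ₀²)/(σ₀²σ²) = 273676.5477/(22311.3969·5939.7849); posterior variance σₙ² = σ₀²σ²/(σ² + n·σ₀²) = 22311.3969·5939.7849/273676.5477 = 484.239148.
Predictive variance for one new observation = σₙ² + σ² = 22311.3969·5939.7849/273676.5477 + 5939.7849 = σ²·(σ₀² + 273676.5477)/273676.5477 = 5939.7849·295987.9446/273676.5477 = 6424.024048; SD = √(5939.7849·295987.9446/273676.5477) = 80.1500.

80.1500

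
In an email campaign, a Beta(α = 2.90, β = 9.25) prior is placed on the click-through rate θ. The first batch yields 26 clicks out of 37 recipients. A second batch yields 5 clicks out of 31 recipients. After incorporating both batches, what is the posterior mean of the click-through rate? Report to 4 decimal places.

0.4230

The Beta prior is conjugate to a Binomial/Bernoulli likelihood; the update adds successes to α and failures to β.
After batch 1: Beta(2.90+26, 9.25+11) = Beta(28.90, 20.25).
After batch 2: Beta(28.90+5, 20.25+26) = Beta(33.90, 46.25).
Posterior mean = α/(α+β) = 33.90/80.15 = 0.4230.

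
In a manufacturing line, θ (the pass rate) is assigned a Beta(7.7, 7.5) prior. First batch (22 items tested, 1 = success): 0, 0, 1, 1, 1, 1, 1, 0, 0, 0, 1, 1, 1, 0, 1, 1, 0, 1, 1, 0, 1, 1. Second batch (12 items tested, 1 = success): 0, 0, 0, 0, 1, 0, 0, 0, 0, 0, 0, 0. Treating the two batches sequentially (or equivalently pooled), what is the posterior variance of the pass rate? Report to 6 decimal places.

The Beta prior is conjugate to a Binomial/Bernoulli likelihood; the update adds successes to α and failures to β.
After batch 1: Beta(7.7+14, 7.5+8) = Beta(21.7, 15.5).
After batch 2: Beta(21.7+1, 15.5+11) = Beta(22.7, 26.5).
Var = αβ/((α+β)²(α+β+1)) = 22.7·26.5/(49.2²·50.2) = 0.004950.

0.004950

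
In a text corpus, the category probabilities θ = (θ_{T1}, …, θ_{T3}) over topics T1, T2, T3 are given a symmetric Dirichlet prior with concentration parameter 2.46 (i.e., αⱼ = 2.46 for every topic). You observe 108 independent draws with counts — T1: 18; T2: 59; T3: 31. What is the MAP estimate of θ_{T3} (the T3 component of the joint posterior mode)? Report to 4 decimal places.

0.2888

The Dirichlet prior is conjugate to the Multinomial likelihood: each posterior αⱼ = prior αⱼ + observed count nⱼ.
Posterior concentration: (20.46, 61.46, 33.46), total = 115.38.
Joint mode component: (α_{T3}−1)/(Σα−K) = 32.46/112.38 = 0.2888.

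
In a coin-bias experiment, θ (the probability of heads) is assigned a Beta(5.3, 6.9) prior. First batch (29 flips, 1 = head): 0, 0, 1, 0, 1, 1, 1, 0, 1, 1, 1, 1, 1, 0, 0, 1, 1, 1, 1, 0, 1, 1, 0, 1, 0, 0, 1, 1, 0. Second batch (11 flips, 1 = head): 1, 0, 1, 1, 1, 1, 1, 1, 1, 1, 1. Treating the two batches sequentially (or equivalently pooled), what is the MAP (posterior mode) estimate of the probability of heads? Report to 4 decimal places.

0.6434

The Beta prior is conjugate to a Binomial/Bernoulli likelihood; the update adds successes to α and failures to β.
After batch 1: Beta(5.3+18, 6.9+11) = Beta(23.3, 17.9).
After batch 2: Beta(23.3+10, 17.9+1) = Beta(33.3, 18.9).
Mode of Beta(a,b) for a,b>1 is (a−1)/(a+b−2) = 32.3/50.2 = 0.6434.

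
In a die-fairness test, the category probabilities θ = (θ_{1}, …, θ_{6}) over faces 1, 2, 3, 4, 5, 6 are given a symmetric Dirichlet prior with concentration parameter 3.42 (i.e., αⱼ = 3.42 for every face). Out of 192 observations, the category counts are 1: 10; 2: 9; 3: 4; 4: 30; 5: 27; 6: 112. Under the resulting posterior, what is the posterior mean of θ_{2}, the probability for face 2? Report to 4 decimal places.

The Dirichlet prior is conjugate to the Multinomial likelihood: each posterior αⱼ = prior αⱼ + observed count nⱼ.
Posterior concentration: (13.42, 12.42, 7.42, 33.42, 30.42, 115.42), total = 212.52.
E[θ_{2}|data] = α_{2}/Σα = 12.42/212.52 = 0.0584.

0.0584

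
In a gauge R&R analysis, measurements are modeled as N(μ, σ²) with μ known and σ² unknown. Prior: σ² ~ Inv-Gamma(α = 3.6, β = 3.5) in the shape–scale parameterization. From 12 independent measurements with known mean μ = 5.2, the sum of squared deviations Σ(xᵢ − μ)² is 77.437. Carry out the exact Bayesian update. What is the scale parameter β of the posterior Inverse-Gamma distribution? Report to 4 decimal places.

42.2185

With known mean μ and an Inverse-Gamma(α, β) prior on σ², the Normal likelihood is conjugate: posterior is Inv-Gamma(α + n/2, β + Σ(xᵢ−μ)²/2).
Posterior: Inv-Gamma(3.6 + 12/2, 3.5 + 77.437/2) = Inv-Gamma(9.60, 42.2185).
Posterior β = 42.2185.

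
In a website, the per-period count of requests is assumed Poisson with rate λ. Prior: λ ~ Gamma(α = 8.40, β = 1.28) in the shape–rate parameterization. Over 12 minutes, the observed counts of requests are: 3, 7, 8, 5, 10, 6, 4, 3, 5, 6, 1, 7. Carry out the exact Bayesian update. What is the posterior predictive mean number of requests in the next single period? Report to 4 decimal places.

With a Gamma(shape α, rate β) prior, the Poisson likelihood is conjugate: the posterior is Gamma(α + ΣXᵢ, β + n).
Sum of counts S = 65 over n = 12 minutes.
Posterior: Gamma(α+S, β+n) = Gamma(8.40+65, 1.28+12) = Gamma(73.40, 13.28).
The predictive distribution for one future period is NegBinom with mean α/β = 5.5271.

5.5271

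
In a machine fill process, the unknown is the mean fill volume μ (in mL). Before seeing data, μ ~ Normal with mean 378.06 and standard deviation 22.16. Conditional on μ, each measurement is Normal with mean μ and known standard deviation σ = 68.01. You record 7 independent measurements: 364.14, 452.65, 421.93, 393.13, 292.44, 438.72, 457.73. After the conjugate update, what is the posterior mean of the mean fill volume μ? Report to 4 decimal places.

388.6770

For Normal data with known variance σ², a Normal(μ₀, σ₀²) prior on μ is conjugate. Posterior precision = 1/σ₀² + n/σ²; posterior mean is the precision-weighted average of μ₀ and x̄.
Σxᵢ = 364.14 + 452.65 + 421.93 + 393.13 + 292.44 + 438.72 + 457.73 = 2820.74, so n·x̄ = 2820.74.
σ₀² = 22.16² = 491.0656, σ² = 68.01² = 4625.3601; σ² + n·σ₀² = 4625.3601 + 7·491.0656 = 8062.8193.
Posterior mean = (μ₀/σ₀² + n·x̄/σ²)/(1/σ₀² + n/σ²) = (σ²·μ₀ + σ₀²·n·x̄)/(σ² + n·σ₀²) = (4625.3601·378.06 + 491.0656·2820.74)/8062.8193 = 3133832.01995/8062.8193 = 388.6770.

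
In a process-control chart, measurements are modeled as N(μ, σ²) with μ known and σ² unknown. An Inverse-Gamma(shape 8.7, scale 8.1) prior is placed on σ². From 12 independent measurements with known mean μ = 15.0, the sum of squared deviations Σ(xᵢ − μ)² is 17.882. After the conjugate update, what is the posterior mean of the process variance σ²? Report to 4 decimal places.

1.2439

With known mean μ and an Inverse-Gamma(α, β) prior on σ², the Normal likelihood is conjugate: posterior is Inv-Gamma(α + n/2, β + Σ(xᵢ−μ)²/2).
Posterior: Inv-Gamma(8.7 + 12/2, 8.1 + 17.882/2) = Inv-Gamma(14.70, 17.0410).
E[σ²|data] = β/(α−1) = 17.0410/13.70 = 1.2439.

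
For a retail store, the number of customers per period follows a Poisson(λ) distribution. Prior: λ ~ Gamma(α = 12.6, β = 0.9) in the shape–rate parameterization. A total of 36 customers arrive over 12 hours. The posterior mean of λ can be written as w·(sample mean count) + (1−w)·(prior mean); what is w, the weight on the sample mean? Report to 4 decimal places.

0.9302

With a Gamma(shape α, rate β) prior, the Poisson likelihood is conjugate: the posterior is Gamma(α + ΣXᵢ, β + n).
Posterior mean = (α₀+S)/(β₀+n) = [n/(β₀+n)]·(S/n) + [β₀/(β₀+n)]·(α₀/β₀), so only n and β₀ enter the weight.
Weight on data w = n/(β₀+n) = 12/(0.9+12) = 12/12.9 = 0.9302.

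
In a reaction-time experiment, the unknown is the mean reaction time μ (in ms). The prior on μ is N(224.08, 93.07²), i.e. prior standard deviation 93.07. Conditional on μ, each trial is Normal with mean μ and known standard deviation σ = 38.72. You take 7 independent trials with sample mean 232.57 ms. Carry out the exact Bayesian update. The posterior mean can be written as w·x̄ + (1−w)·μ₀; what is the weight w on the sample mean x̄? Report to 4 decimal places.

For Normal data with known variance σ², a Normal(μ₀, σ₀²) prior on μ is conjugate. Posterior precision = 1/σ₀² + n/σ²; posterior mean is the precision-weighted average of μ₀ and x̄.
σ₀² = 93.07² = 8662.0249, σ² = 38.72² = 1499.2384. Prior precision 1/σ₀² = 1/8662.0249; data precision n/σ² = 7/1499.2384.
w = (n/σ²)/(1/σ₀² + n/σ²) = n·σ₀²/(σ² + n·σ₀²) = 7·8662.0249/(1499.2384 + 7·8662.0249) = 60634.1743/62133.4127 = 0.9759.

0.9759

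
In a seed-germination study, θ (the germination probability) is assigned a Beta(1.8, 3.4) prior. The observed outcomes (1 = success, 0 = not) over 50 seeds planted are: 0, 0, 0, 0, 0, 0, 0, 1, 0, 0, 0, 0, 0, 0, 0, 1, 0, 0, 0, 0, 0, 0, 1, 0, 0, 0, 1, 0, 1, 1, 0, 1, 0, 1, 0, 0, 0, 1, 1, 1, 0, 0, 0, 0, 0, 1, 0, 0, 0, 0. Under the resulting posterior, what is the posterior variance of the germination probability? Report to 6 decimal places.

The Beta prior is conjugate to a Binomial/Bernoulli likelihood; the update adds successes to α and failures to β.
Posterior: Beta(α+k, β+n−k) = Beta(1.8+12, 3.4+38) = Beta(13.8, 41.4).
Var = αβ/((α+β)²(α+β+1)) = 13.8·41.4/(55.2²·56.2) = 0.003336.

0.003336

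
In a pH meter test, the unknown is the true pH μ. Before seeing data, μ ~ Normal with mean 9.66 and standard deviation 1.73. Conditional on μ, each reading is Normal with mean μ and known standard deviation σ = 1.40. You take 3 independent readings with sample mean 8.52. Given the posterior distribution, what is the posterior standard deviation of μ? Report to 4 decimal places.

For Normal data with known variance σ², a Normal(μ₀, σ₀²) prior on μ is conjugate. Posterior precision = 1/σ₀² + n/σ²; posterior mean is the precision-weighted average of μ₀ and x̄.
σ₀² = 1.73² = 2.9929, σ² = 1.40² = 1.96; σ² + n·σ₀² = 1.96 + 3·2.9929 = 10.9387.
Posterior precision = 1/σ₀² + n/σ² = 1/2.9929 + 3/1.96 = (σ² + n·σ₀²)/(σ₀²σ²) = 10.9387/(2.9929·1.96); posterior variance σₙ² = σ₀²σ²/(σ² + n·σ₀²) = 2.9929·1.96/10.9387 = 0.536269.
Posterior SD = √σₙ² = √(2.9929·1.96/10.9387) = 0.7323.

0.7323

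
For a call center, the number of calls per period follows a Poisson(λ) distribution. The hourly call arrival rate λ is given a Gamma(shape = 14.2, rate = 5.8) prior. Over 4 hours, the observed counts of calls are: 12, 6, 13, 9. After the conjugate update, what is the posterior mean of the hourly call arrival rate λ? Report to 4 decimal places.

With a Gamma(shape α, rate β) prior, the Poisson likelihood is conjugate: the posterior is Gamma(α + ΣXᵢ, β + n).
Sum of counts S = 40 over n = 4 hours.
Posterior: Gamma(α+S, β+n) = Gamma(14.2+40, 5.8+4) = Gamma(54.2, 9.8).
Posterior mean = α/β = 54.2/9.8 = 5.5306.

5.5306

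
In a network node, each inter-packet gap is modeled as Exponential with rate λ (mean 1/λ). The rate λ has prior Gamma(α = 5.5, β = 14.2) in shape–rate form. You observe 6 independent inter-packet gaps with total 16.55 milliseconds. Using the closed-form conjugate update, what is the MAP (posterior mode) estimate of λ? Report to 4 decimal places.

0.3415

With a Gamma(shape α, rate β) prior on the exponential rate λ, the posterior after n observations with total T = Σxᵢ is Gamma(α+n, β+T).
Posterior: Gamma(5.5+6, 14.2+16.55) = Gamma(11.5, 30.75).
Mode = (α−1)/β = 0.3415.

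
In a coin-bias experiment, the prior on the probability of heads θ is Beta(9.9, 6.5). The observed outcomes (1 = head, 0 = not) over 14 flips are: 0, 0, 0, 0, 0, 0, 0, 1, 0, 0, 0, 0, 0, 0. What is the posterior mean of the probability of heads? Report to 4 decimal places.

The Beta prior is conjugate to a Binomial/Bernoulli likelihood; the update adds successes to α and failures to β.
Posterior: Beta(α+k, β+n−k) = Beta(9.9+1, 6.5+13) = Beta(10.9, 19.5).
Posterior mean = α/(α+β) = 10.9/30.4 = 0.3586.

0.3586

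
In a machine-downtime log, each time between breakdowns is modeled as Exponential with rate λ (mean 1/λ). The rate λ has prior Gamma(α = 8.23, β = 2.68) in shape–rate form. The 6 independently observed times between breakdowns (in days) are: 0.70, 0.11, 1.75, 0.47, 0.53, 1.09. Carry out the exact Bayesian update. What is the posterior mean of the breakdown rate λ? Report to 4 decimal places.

With a Gamma(shape α, rate β) prior on the exponential rate λ, the posterior after n observations with total T = Σxᵢ is Gamma(α+n, β+T).
Sum of observations T = 4.65 days; n = 6.
Posterior: Gamma(8.23+6, 2.68+4.65) = Gamma(14.23, 7.33).
Posterior mean of λ = α/β = 14.23/7.33 = 1.9413.

1.9413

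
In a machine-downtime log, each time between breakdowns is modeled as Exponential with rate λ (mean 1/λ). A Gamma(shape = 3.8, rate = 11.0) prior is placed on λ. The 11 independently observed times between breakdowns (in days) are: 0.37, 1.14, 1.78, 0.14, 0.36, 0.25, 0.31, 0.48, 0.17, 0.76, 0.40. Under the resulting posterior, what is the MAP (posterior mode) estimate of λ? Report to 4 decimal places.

0.8042

With a Gamma(shape α, rate β) prior on the exponential rate λ, the posterior after n observations with total T = Σxᵢ is Gamma(α+n, β+T).
Sum of observations T = 6.16 days; n = 11.
Posterior: Gamma(3.8+11, 11.0+6.16) = Gamma(14.8, 17.16).
Mode = (α−1)/β = 0.8042.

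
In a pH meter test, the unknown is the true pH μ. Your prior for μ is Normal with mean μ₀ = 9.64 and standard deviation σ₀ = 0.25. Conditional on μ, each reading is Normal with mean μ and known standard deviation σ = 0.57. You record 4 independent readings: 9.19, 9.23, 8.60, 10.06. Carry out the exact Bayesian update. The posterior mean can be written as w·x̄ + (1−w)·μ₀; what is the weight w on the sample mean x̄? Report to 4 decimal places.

0.4349

For Normal data with known variance σ², a Normal(μ₀, σ₀²) prior on μ is conjugate. Posterior precision = 1/σ₀² + n/σ²; posterior mean is the precision-weighted average of μ₀ and x̄.
σ₀² = 0.25² = 0.0625, σ² = 0.57² = 0.3249. Prior precision 1/σ₀² = 1/0.0625; data precision n/σ² = 4/0.3249.
w = (n/σ²)/(1/σ₀² + n/σ²) = n·σ₀²/(σ² + n·σ₀²) = 4·0.0625/(0.3249 + 4·0.0625) = 0.25/0.5749 = 0.4349.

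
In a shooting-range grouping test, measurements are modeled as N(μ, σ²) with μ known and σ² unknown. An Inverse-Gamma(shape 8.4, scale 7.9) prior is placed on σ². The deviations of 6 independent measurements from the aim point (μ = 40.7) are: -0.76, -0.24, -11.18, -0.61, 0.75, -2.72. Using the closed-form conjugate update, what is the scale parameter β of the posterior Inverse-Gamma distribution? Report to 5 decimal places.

With known mean μ and an Inverse-Gamma(α, β) prior on σ², the Normal likelihood is conjugate: posterior is Inv-Gamma(α + n/2, β + Σ(xᵢ−μ)²/2).
Σ(xᵢ−μ)² = (-0.76)² + (-0.24)² + (-11.18)² + (-0.61)² + (0.75)² + (-2.72)² = 133.9606.
Posterior: Inv-Gamma(8.4 + 6/2, 7.9 + 133.9606/2) = Inv-Gamma(11.40, 74.88030).
Posterior β = 74.88030.

74.88030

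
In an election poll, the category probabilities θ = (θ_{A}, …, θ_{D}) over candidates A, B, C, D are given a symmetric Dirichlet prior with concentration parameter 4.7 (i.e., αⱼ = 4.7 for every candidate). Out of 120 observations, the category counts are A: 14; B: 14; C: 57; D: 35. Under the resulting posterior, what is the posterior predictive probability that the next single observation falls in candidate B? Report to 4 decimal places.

0.1347

The Dirichlet prior is conjugate to the Multinomial likelihood: each posterior αⱼ = prior αⱼ + observed count nⱼ.
Posterior concentration: (18.7, 18.7, 61.7, 39.7), total = 138.8.
P(next = B | data) = α_{B}/Σα = 0.1347.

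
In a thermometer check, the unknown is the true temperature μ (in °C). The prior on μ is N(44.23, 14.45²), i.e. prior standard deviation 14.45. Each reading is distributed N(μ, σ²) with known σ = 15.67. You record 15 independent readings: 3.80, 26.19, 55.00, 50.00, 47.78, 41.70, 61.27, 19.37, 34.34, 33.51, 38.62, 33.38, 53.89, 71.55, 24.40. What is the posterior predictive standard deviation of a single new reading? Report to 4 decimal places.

16.1471

For Normal data with known variance σ², a Normal(μ₀, σ₀²) prior on μ is conjugate. Posterior precision = 1/σ₀² + n/σ²; posterior mean is the precision-weighted average of μ₀ and x̄.
σ₀² = 14.45² = 208.8025, σ² = 15.67² = 245.5489; σ² + n·σ₀² = 245.5489 + 15·208.8025 = 3377.5864.
Posterior precision = 1/σ₀² + n/σ² = 1/208.8025 + 15/245.5489 = (σ² + n·σ₀²)/(σ₀²σ²) = 3377.5864/(208.8025·245.5489); posterior variance σₙ² = σ₀²σ²/(σ² + n·σ₀²) = 208.8025·245.5489/3377.5864 = 15.179841.
Predictive variance for one new observation = σₙ² + σ² = 208.8025·245.5489/3377.5864 + 245.5489 = σ²·(σ₀² + 3377.5864)/3377.5864 = 245.5489·3586.3889/3377.5864 = 260.728741; SD = √(245.5489·3586.3889/3377.5864) = 16.1471.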